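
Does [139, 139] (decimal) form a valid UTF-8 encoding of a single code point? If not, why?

invalid (continuation byte with no leading byte)

Byte 0x8B = 10001011 has the form 10xxxxxx — a continuation byte — but there is no preceding leading byte.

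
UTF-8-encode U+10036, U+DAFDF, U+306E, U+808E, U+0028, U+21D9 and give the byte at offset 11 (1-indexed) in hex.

1-indexed offset 11 is 0-indexed offset 10.
U+10036 → 4-byte form F0 90 80 B6 at offsets 0–3.
U+DAFDF → 4-byte form F3 9A BF 9F at offsets 4–7.
U+306E → 3-byte form E3 81 AE at offsets 8–10.
Offset 10 falls in char 3's range; it's byte 3 of E3 81 AE = 0xAE.

0xAE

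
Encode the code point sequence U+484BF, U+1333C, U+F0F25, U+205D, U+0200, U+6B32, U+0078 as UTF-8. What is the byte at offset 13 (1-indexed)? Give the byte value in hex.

0xE2

1-indexed offset 13 is 0-indexed offset 12.
U+484BF → 4-byte form F1 88 92 BF at offsets 0–3.
U+1333C → 4-byte form F0 93 8C BC at offsets 4–7.
U+F0F25 → 4-byte form F3 B0 BC A5 at offsets 8–11.
U+205D → 3-byte form E2 81 9D at offsets 12–14.
Offset 12 falls in char 4's range; it's byte 1 of E2 81 9D = 0xE2.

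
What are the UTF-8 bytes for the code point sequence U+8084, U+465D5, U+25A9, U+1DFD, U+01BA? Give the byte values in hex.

E8 82 84 F1 86 97 95 E2 96 A9 E1 B7 BD C6 BA

U+8084: 3-byte form → E8 82 84.
U+465D5: 4-byte form → F1 86 97 95.
U+25A9: 3-byte form → E2 96 A9.
U+1DFD: 3-byte form → E1 B7 BD.
U+01BA: 2-byte form → C6 BA.
Concatenated (15 bytes): E8 82 84 F1 86 97 95 E2 96 A9 E1 B7 BD C6 BA.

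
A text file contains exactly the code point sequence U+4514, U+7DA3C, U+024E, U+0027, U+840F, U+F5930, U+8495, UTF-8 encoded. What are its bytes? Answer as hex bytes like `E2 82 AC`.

U+4514: 3-byte form → E4 94 94.
U+7DA3C: 4-byte form → F1 BD A8 BC.
U+024E: 2-byte form → C9 8E.
U+0027: 1-byte form → 27.
U+840F: 3-byte form → E8 90 8F.
U+F5930: 4-byte form → F3 B5 A4 B0.
U+8495: 3-byte form → E8 92 95.
Concatenated (20 bytes): E4 94 94 F1 BD A8 BC C9 8E 27 E8 90 8F F3 B5 A4 B0 E8 92 95.

E4 94 94 F1 BD A8 BC C9 8E 27 E8 90 8F F3 B5 A4 B0 E8 92 95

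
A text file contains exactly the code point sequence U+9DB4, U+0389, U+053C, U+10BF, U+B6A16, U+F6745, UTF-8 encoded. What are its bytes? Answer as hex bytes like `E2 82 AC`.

E9 B6 B4 CE 89 D4 BC E1 82 BF F2 B6 A8 96 F3 B6 9D 85

U+9DB4: 3-byte form → E9 B6 B4.
U+0389: 2-byte form → CE 89.
U+053C: 2-byte form → D4 BC.
U+10BF: 3-byte form → E1 82 BF.
U+B6A16: 4-byte form → F2 B6 A8 96.
U+F6745: 4-byte form → F3 B6 9D 85.
Concatenated (18 bytes): E9 B6 B4 CE 89 D4 BC E1 82 BF F2 B6 A8 96 F3 B6 9D 85.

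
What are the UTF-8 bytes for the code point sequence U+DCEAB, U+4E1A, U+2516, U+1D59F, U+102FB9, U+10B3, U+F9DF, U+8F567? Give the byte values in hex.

U+DCEAB: 4-byte form → F3 9C BA AB.
U+4E1A: 3-byte form → E4 B8 9A.
U+2516: 3-byte form → E2 94 96.
U+1D59F: 4-byte form → F0 9D 96 9F.
U+102FB9: 4-byte form → F4 82 BE B9.
U+10B3: 3-byte form → E1 82 B3.
U+F9DF: 3-byte form → EF A7 9F.
U+8F567: 4-byte form → F2 8F 95 A7.
Concatenated (28 bytes): F3 9C BA AB E4 B8 9A E2 94 96 F0 9D 96 9F F4 82 BE B9 E1 82 B3 EF A7 9F F2 8F 95 A7.

F3 9C BA AB E4 B8 9A E2 94 96 F0 9D 96 9F F4 82 BE B9 E1 82 B3 EF A7 9F F2 8F 95 A7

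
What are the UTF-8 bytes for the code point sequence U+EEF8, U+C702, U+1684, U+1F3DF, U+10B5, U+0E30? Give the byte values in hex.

EE BB B8 EC 9C 82 E1 9A 84 F0 9F 8F 9F E1 82 B5 E0 B8 B0

U+EEF8: 3-byte form → EE BB B8.
U+C702: 3-byte form → EC 9C 82.
U+1684: 3-byte form → E1 9A 84.
U+1F3DF: 4-byte form → F0 9F 8F 9F.
U+10B5: 3-byte form → E1 82 B5.
U+0E30: 3-byte form → E0 B8 B0.
Concatenated (19 bytes): EE BB B8 EC 9C 82 E1 9A 84 F0 9F 8F 9F E1 82 B5 E0 B8 B0.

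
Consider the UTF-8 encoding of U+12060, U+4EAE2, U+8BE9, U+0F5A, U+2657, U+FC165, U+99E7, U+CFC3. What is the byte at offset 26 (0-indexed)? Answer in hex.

U+12060 → 4-byte form F0 92 81 A0 at offsets 0–3.
U+4EAE2 → 4-byte form F1 8E AB A2 at offsets 4–7.
U+8BE9 → 3-byte form E8 AF A9 at offsets 8–10.
U+0F5A → 3-byte form E0 BD 9A at offsets 11–13.
U+2657 → 3-byte form E2 99 97 at offsets 14–16.
U+FC165 → 4-byte form F3 BC 85 A5 at offsets 17–20.
U+99E7 → 3-byte form E9 A7 A7 at offsets 21–23.
U+CFC3 → 3-byte form EC BF 83 at offsets 24–26.
Offset 26 falls in char 8's range; it's byte 3 of EC BF 83 = 0x83.

0x83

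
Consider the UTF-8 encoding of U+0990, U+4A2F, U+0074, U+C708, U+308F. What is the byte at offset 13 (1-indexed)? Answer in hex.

1-indexed offset 13 is 0-indexed offset 12.
U+0990 → 3-byte form E0 A6 90 at offsets 0–2.
U+4A2F → 3-byte form E4 A8 AF at offsets 3–5.
U+0074 → 1-byte form 74 at offsets 6–6.
U+C708 → 3-byte form EC 9C 88 at offsets 7–9.
U+308F → 3-byte form E3 82 8F at offsets 10–12.
Offset 12 falls in char 5's range; it's byte 3 of E3 82 8F = 0x8F.

0x8F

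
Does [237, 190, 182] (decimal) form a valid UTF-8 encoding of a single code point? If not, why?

invalid (encodes a surrogate (U+D800–U+DFFF))

Structurally a 3-byte sequence; payload = 0xDFB6.
But 0xDFB6 is in U+D800–U+DFFF, the surrogate range. Surrogates are not Unicode scalar values and are forbidden in UTF-8.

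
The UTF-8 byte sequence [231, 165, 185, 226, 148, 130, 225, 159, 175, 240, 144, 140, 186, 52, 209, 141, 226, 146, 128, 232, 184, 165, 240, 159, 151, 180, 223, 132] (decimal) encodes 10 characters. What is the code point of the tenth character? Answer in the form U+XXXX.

Offset 0: leading byte 0xE7 = 11100111 → 3-byte char #1 = E7 A5 B9.
Offset 3: leading byte 0xE2 = 11100010 → 3-byte char #2 = E2 94 82.
Offset 6: leading byte 0xE1 = 11100001 → 3-byte char #3 = E1 9F AF.
Offset 9: leading byte 0xF0 = 11110000 → 4-byte char #4 = F0 90 8C BA.
Offset 13: leading byte 0x34 = 00110100 → 1-byte char #5 = 34.
Offset 14: leading byte 0xD1 = 11010001 → 2-byte char #6 = D1 8D.
Offset 16: leading byte 0xE2 = 11100010 → 3-byte char #7 = E2 92 80.
Offset 19: leading byte 0xE8 = 11101000 → 3-byte char #8 = E8 B8 A5.
Offset 22: leading byte 0xF0 = 11110000 → 4-byte char #9 = F0 9F 97 B4.
Offset 26: leading byte 0xDF = 11011111 → 2-byte char #10 = DF 84.
Leading byte 0xDF = 11011111 matches 110xxxxx → 2-byte sequence.
Byte 1: 0xDF = 11011111, payload 11111 (5 bits).
Byte 2: 0x84 = 10000100 (10xxxxxx ✓), payload 000100.
Concatenate: 11111000100 = 0x7C4 (11 bits → U+07C4).

U+07C4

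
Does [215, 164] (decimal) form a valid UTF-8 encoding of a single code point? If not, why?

Leading byte 0xD7 = 11010111 → 2-byte form.
Continuation bytes 0xA4=10100100 all match 10xxxxxx.
Decoded value 0x5E4 is ≥ 0x80 (shortest form) and not a surrogate.

valid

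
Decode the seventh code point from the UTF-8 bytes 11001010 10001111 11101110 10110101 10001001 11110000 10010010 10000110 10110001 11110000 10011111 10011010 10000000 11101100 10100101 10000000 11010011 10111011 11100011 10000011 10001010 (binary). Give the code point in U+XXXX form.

Offset 0: leading byte 0xCA = 11001010 → 2-byte char #1 = CA 8F.
Offset 2: leading byte 0xEE = 11101110 → 3-byte char #2 = EE B5 89.
Offset 5: leading byte 0xF0 = 11110000 → 4-byte char #3 = F0 92 86 B1.
Offset 9: leading byte 0xF0 = 11110000 → 4-byte char #4 = F0 9F 9A 80.
Offset 13: leading byte 0xEC = 11101100 → 3-byte char #5 = EC A5 80.
Offset 16: leading byte 0xD3 = 11010011 → 2-byte char #6 = D3 BB.
Offset 18: leading byte 0xE3 = 11100011 → 3-byte char #7 = E3 83 8A.
Leading byte 0xE3 = 11100011 matches 1110xxxx → 3-byte sequence.
Byte 1: 0xE3 = 11100011, payload 0011 (4 bits).
Byte 2: 0x83 = 10000011 (10xxxxxx ✓), payload 000011.
Byte 3: 0x8A = 10001010 (10xxxxxx ✓), payload 001010.
Concatenate: 0011000011001010 = 0x30CA (16 bits → U+30CA).

U+30CA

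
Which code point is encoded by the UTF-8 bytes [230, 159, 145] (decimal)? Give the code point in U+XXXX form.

Leading byte 0xE6 = 11100110 matches 1110xxxx → 3-byte sequence.
Byte 1: 0xE6 = 11100110, payload 0110 (4 bits).
Byte 2: 0x9F = 10011111 (10xxxxxx ✓), payload 011111.
Byte 3: 0x91 = 10010001 (10xxxxxx ✓), payload 010001.
Concatenate: 0110011111010001 = 0x67D1 (16 bits → U+67D1).

U+67D1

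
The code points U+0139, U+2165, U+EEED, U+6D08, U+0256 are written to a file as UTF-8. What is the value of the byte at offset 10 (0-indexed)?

0x88

U+0139 → 2-byte form C4 B9 at offsets 0–1.
U+2165 → 3-byte form E2 85 A5 at offsets 2–4.
U+EEED → 3-byte form EE BB AD at offsets 5–7.
U+6D08 → 3-byte form E6 B4 88 at offsets 8–10.
Offset 10 falls in char 4's range; it's byte 3 of E6 B4 88 = 0x88.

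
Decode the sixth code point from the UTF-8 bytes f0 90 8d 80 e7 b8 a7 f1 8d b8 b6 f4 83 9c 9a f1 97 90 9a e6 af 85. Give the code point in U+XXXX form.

Offset 0: leading byte 0xF0 = 11110000 → 4-byte char #1 = F0 90 8D 80.
Offset 4: leading byte 0xE7 = 11100111 → 3-byte char #2 = E7 B8 A7.
Offset 7: leading byte 0xF1 = 11110001 → 4-byte char #3 = F1 8D B8 B6.
Offset 11: leading byte 0xF4 = 11110100 → 4-byte char #4 = F4 83 9C 9A.
Offset 15: leading byte 0xF1 = 11110001 → 4-byte char #5 = F1 97 90 9A.
Offset 19: leading byte 0xE6 = 11100110 → 3-byte char #6 = E6 AF 85.
Leading byte 0xE6 = 11100110 matches 1110xxxx → 3-byte sequence.
Byte 1: 0xE6 = 11100110, payload 0110 (4 bits).
Byte 2: 0xAF = 10101111 (10xxxxxx ✓), payload 101111.
Byte 3: 0x85 = 10000101 (10xxxxxx ✓), payload 000101.
Concatenate: 0110101111000101 = 0x6BC5 (16 bits → U+6BC5).

U+6BC5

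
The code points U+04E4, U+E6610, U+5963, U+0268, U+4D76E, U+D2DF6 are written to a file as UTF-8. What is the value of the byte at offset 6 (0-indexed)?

U+04E4 → 2-byte form D3 A4 at offsets 0–1.
U+E6610 → 4-byte form F3 A6 98 90 at offsets 2–5.
U+5963 → 3-byte form E5 A5 A3 at offsets 6–8.
Offset 6 falls in char 3's range; it's byte 1 of E5 A5 A3 = 0xE5.

0xE5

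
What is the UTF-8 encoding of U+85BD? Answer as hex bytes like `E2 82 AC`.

E8 96 BD

U+85BD = 0x85BD = 34237 decimal. In range U+0800–U+FFFF → 3-byte form: 1110xxxx 10xxxxxx 10xxxxxx.
Binary (16 bits): 1000010110111101.
Split 4+6+6: 1000 | 010110 | 111101.
Byte 1: 11101000 = 0xE8.
Byte 2: 10010110 = 0x96.
Byte 3: 10111101 = 0xBD.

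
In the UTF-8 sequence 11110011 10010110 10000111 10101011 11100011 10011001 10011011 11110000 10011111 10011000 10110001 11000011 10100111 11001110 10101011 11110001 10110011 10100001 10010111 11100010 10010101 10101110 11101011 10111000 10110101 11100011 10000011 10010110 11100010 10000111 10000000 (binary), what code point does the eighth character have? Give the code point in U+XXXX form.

Offset 0: leading byte 0xF3 = 11110011 → 4-byte char #1 = F3 96 87 AB.
Offset 4: leading byte 0xE3 = 11100011 → 3-byte char #2 = E3 99 9B.
Offset 7: leading byte 0xF0 = 11110000 → 4-byte char #3 = F0 9F 98 B1.
Offset 11: leading byte 0xC3 = 11000011 → 2-byte char #4 = C3 A7.
Offset 13: leading byte 0xCE = 11001110 → 2-byte char #5 = CE AB.
Offset 15: leading byte 0xF1 = 11110001 → 4-byte char #6 = F1 B3 A1 97.
Offset 19: leading byte 0xE2 = 11100010 → 3-byte char #7 = E2 95 AE.
Offset 22: leading byte 0xEB = 11101011 → 3-byte char #8 = EB B8 B5.
Leading byte 0xEB = 11101011 matches 1110xxxx → 3-byte sequence.
Byte 1: 0xEB = 11101011, payload 1011 (4 bits).
Byte 2: 0xB8 = 10111000 (10xxxxxx ✓), payload 111000.
Byte 3: 0xB5 = 10110101 (10xxxxxx ✓), payload 110101.
Concatenate: 1011111000110101 = 0xBE35 (16 bits → U+BE35).

U+BE35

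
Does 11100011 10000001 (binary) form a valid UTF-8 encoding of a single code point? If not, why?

invalid (sequence truncated)

Leading byte 0xE3 = 11100011 → 3-byte form, but only 2 bytes are present.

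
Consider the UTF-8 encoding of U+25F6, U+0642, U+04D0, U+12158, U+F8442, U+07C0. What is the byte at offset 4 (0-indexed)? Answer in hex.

U+25F6 → 3-byte form E2 97 B6 at offsets 0–2.
U+0642 → 2-byte form D9 82 at offsets 3–4.
Offset 4 falls in char 2's range; it's byte 2 of D9 82 = 0x82.

0x82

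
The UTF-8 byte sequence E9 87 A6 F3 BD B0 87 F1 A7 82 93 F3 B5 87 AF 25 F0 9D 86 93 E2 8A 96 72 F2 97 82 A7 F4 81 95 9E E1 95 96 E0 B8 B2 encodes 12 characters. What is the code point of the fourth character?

U+F51EF

Offset 0: leading byte 0xE9 = 11101001 → 3-byte char #1 = E9 87 A6.
Offset 3: leading byte 0xF3 = 11110011 → 4-byte char #2 = F3 BD B0 87.
Offset 7: leading byte 0xF1 = 11110001 → 4-byte char #3 = F1 A7 82 93.
Offset 11: leading byte 0xF3 = 11110011 → 4-byte char #4 = F3 B5 87 AF.
Leading byte 0xF3 = 11110011 matches 11110xxx → 4-byte sequence.
Byte 1: 0xF3 = 11110011, payload 011 (3 bits).
Byte 2: 0xB5 = 10110101 (10xxxxxx ✓), payload 110101.
Byte 3: 0x87 = 10000111 (10xxxxxx ✓), payload 000111.
Byte 4: 0xAF = 10101111 (10xxxxxx ✓), payload 101111.
Concatenate: 011110101000111101111 = 0xF51EF (21 bits → U+F51EF).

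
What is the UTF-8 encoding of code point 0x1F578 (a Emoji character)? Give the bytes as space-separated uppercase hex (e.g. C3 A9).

F0 9F 95 B8

U+1F578 = 0x1F578 = 128376 decimal. In range U+10000–U+10FFFF → 4-byte form: 11110xxx 10xxxxxx 10xxxxxx 10xxxxxx.
Binary (21 bits): 000011111010101111000.
Split 3+6+6+6: 000 | 011111 | 010101 | 111000.
Byte 1: 11110000 = 0xF0.
Byte 2: 10011111 = 0x9F.
Byte 3: 10010101 = 0x95.
Byte 4: 10111000 = 0xB8.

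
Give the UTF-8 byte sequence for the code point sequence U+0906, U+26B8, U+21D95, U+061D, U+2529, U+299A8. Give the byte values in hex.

E0 A4 86 E2 9A B8 F0 A1 B6 95 D8 9D E2 94 A9 F0 A9 A6 A8

U+0906: 3-byte form → E0 A4 86.
U+26B8: 3-byte form → E2 9A B8.
U+21D95: 4-byte form → F0 A1 B6 95.
U+061D: 2-byte form → D8 9D.
U+2529: 3-byte form → E2 94 A9.
U+299A8: 4-byte form → F0 A9 A6 A8.
Concatenated (19 bytes): E0 A4 86 E2 9A B8 F0 A1 B6 95 D8 9D E2 94 A9 F0 A9 A6 A8.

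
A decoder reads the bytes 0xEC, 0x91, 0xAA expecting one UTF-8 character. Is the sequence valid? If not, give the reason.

Leading byte 0xEC = 11101100 → 3-byte form.
Continuation bytes 0x91=10010001, 0xAA=10101010 all match 10xxxxxx.
Decoded value 0xC46A is ≥ 0x800 (shortest form) and not a surrogate.

valid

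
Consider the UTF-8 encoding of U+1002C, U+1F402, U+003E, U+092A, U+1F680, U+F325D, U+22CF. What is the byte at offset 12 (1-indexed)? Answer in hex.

0xAA

1-indexed offset 12 is 0-indexed offset 11.
U+1002C → 4-byte form F0 90 80 AC at offsets 0–3.
U+1F402 → 4-byte form F0 9F 90 82 at offsets 4–7.
U+003E → 1-byte form 3E at offsets 8–8.
U+092A → 3-byte form E0 A4 AA at offsets 9–11.
Offset 11 falls in char 4's range; it's byte 3 of E0 A4 AA = 0xAA.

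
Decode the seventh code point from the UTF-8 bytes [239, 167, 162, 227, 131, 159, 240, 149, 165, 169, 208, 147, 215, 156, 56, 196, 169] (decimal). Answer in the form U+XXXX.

Offset 0: leading byte 0xEF = 11101111 → 3-byte char #1 = EF A7 A2.
Offset 3: leading byte 0xE3 = 11100011 → 3-byte char #2 = E3 83 9F.
Offset 6: leading byte 0xF0 = 11110000 → 4-byte char #3 = F0 95 A5 A9.
Offset 10: leading byte 0xD0 = 11010000 → 2-byte char #4 = D0 93.
Offset 12: leading byte 0xD7 = 11010111 → 2-byte char #5 = D7 9C.
Offset 14: leading byte 0x38 = 00111000 → 1-byte char #6 = 38.
Offset 15: leading byte 0xC4 = 11000100 → 2-byte char #7 = C4 A9.
Leading byte 0xC4 = 11000100 matches 110xxxxx → 2-byte sequence.
Byte 1: 0xC4 = 11000100, payload 00100 (5 bits).
Byte 2: 0xA9 = 10101001 (10xxxxxx ✓), payload 101001.
Concatenate: 00100101001 = 0x129 (11 bits → U+0129).

U+0129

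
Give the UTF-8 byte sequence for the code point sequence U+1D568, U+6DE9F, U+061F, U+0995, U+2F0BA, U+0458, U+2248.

F0 9D 95 A8 F1 AD BA 9F D8 9F E0 A6 95 F0 AF 82 BA D1 98 E2 89 88

U+1D568: 4-byte form → F0 9D 95 A8.
U+6DE9F: 4-byte form → F1 AD BA 9F.
U+061F: 2-byte form → D8 9F.
U+0995: 3-byte form → E0 A6 95.
U+2F0BA: 4-byte form → F0 AF 82 BA.
U+0458: 2-byte form → D1 98.
U+2248: 3-byte form → E2 89 88.
Concatenated (22 bytes): F0 9D 95 A8 F1 AD BA 9F D8 9F E0 A6 95 F0 AF 82 BA D1 98 E2 89 88.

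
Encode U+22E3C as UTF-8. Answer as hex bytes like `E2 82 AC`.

U+22E3C = 0x22E3C = 142908 decimal. In range U+10000–U+10FFFF → 4-byte form: 11110xxx 10xxxxxx 10xxxxxx 10xxxxxx.
Binary (21 bits): 000100010111000111100.
Split 3+6+6+6: 000 | 100010 | 111000 | 111100.
Byte 1: 11110000 = 0xF0.
Byte 2: 10100010 = 0xA2.
Byte 3: 10111000 = 0xB8.
Byte 4: 10111100 = 0xBC.

F0 A2 B8 BC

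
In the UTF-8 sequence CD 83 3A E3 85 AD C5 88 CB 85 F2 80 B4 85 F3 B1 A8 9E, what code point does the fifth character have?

Offset 0: leading byte 0xCD = 11001101 → 2-byte char #1 = CD 83.
Offset 2: leading byte 0x3A = 00111010 → 1-byte char #2 = 3A.
Offset 3: leading byte 0xE3 = 11100011 → 3-byte char #3 = E3 85 AD.
Offset 6: leading byte 0xC5 = 11000101 → 2-byte char #4 = C5 88.
Offset 8: leading byte 0xCB = 11001011 → 2-byte char #5 = CB 85.
Leading byte 0xCB = 11001011 matches 110xxxxx → 2-byte sequence.
Byte 1: 0xCB = 11001011, payload 01011 (5 bits).
Byte 2: 0x85 = 10000101 (10xxxxxx ✓), payload 000101.
Concatenate: 01011000101 = 0x2C5 (11 bits → U+02C5).

U+02C5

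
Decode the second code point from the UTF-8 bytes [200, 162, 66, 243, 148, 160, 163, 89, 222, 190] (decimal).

U+0042

Offset 0: leading byte 0xC8 = 11001000 → 2-byte char #1 = C8 A2.
Offset 2: leading byte 0x42 = 01000010 → 1-byte char #2 = 42.
Leading byte 0x42 = 01000010 matches 0xxxxxxx → 1-byte sequence.
Byte 1: 0x42 = 01000010, payload 1000010 (7 bits).
Concatenate: 1000010 = 0x42 (7 bits → U+0042).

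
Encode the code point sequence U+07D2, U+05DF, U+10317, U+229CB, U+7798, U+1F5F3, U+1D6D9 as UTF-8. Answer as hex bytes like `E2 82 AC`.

U+07D2: 2-byte form → DF 92.
U+05DF: 2-byte form → D7 9F.
U+10317: 4-byte form → F0 90 8C 97.
U+229CB: 4-byte form → F0 A2 A7 8B.
U+7798: 3-byte form → E7 9E 98.
U+1F5F3: 4-byte form → F0 9F 97 B3.
U+1D6D9: 4-byte form → F0 9D 9B 99.
Concatenated (23 bytes): DF 92 D7 9F F0 90 8C 97 F0 A2 A7 8B E7 9E 98 F0 9F 97 B3 F0 9D 9B 99.

DF 92 D7 9F F0 90 8C 97 F0 A2 A7 8B E7 9E 98 F0 9F 97 B3 F0 9D 9B 99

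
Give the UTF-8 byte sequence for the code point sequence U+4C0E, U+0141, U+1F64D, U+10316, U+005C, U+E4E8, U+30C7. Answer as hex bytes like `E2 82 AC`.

E4 B0 8E C5 81 F0 9F 99 8D F0 90 8C 96 5C EE 93 A8 E3 83 87

U+4C0E: 3-byte form → E4 B0 8E.
U+0141: 2-byte form → C5 81.
U+1F64D: 4-byte form → F0 9F 99 8D.
U+10316: 4-byte form → F0 90 8C 96.
U+005C: 1-byte form → 5C.
U+E4E8: 3-byte form → EE 93 A8.
U+30C7: 3-byte form → E3 83 87.
Concatenated (20 bytes): E4 B0 8E C5 81 F0 9F 99 8D F0 90 8C 96 5C EE 93 A8 E3 83 87.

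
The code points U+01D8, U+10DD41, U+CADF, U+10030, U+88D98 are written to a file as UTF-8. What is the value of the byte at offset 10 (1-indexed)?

1-indexed offset 10 is 0-indexed offset 9.
U+01D8 → 2-byte form C7 98 at offsets 0–1.
U+10DD41 → 4-byte form F4 8D B5 81 at offsets 2–5.
U+CADF → 3-byte form EC AB 9F at offsets 6–8.
U+10030 → 4-byte form F0 90 80 B0 at offsets 9–12.
Offset 9 falls in char 4's range; it's byte 1 of F0 90 80 B0 = 0xF0.

0xF0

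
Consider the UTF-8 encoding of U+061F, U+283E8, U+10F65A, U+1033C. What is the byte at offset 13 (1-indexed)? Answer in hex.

1-indexed offset 13 is 0-indexed offset 12.
U+061F → 2-byte form D8 9F at offsets 0–1.
U+283E8 → 4-byte form F0 A8 8F A8 at offsets 2–5.
U+10F65A → 4-byte form F4 8F 99 9A at offsets 6–9.
U+1033C → 4-byte form F0 90 8C BC at offsets 10–13.
Offset 12 falls in char 4's range; it's byte 3 of F0 90 8C BC = 0x8C.

0x8C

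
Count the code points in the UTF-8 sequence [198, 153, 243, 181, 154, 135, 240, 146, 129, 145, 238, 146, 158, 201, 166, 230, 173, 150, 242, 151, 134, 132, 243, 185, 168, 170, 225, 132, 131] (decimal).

9

Byte at offset 0: 0xC6 = 11000110 → 2-byte char (#1). Advance 2.
Byte at offset 2: 0xF3 = 11110011 → 4-byte char (#2). Advance 4.
Byte at offset 6: 0xF0 = 11110000 → 4-byte char (#3). Advance 4.
Byte at offset 10: 0xEE = 11101110 → 3-byte char (#4). Advance 3.
Byte at offset 13: 0xC9 = 11001001 → 2-byte char (#5). Advance 2.
Byte at offset 15: 0xE6 = 11100110 → 3-byte char (#6). Advance 3.
Byte at offset 18: 0xF2 = 11110010 → 4-byte char (#7). Advance 4.
Byte at offset 22: 0xF3 = 11110011 → 4-byte char (#8). Advance 4.
Byte at offset 26: 0xE1 = 11100001 → 3-byte char (#9). Advance 3.
Reached end at offset 29 after 9 code points.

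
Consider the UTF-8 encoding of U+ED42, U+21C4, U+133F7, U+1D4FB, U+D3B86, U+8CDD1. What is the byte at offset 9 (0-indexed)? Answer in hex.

U+ED42 → 3-byte form EE B5 82 at offsets 0–2.
U+21C4 → 3-byte form E2 87 84 at offsets 3–5.
U+133F7 → 4-byte form F0 93 8F B7 at offsets 6–9.
Offset 9 falls in char 3's range; it's byte 4 of F0 93 8F B7 = 0xB7.

0xB7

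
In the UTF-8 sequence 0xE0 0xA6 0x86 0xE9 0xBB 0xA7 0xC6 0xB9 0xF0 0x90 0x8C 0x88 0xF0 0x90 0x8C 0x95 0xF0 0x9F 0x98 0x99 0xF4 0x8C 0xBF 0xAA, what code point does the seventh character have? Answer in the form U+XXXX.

Offset 0: leading byte 0xE0 = 11100000 → 3-byte char #1 = E0 A6 86.
Offset 3: leading byte 0xE9 = 11101001 → 3-byte char #2 = E9 BB A7.
Offset 6: leading byte 0xC6 = 11000110 → 2-byte char #3 = C6 B9.
Offset 8: leading byte 0xF0 = 11110000 → 4-byte char #4 = F0 90 8C 88.
Offset 12: leading byte 0xF0 = 11110000 → 4-byte char #5 = F0 90 8C 95.
Offset 16: leading byte 0xF0 = 11110000 → 4-byte char #6 = F0 9F 98 99.
Offset 20: leading byte 0xF4 = 11110100 → 4-byte char #7 = F4 8C BF AA.
Leading byte 0xF4 = 11110100 matches 11110xxx → 4-byte sequence.
Byte 1: 0xF4 = 11110100, payload 100 (3 bits).
Byte 2: 0x8C = 10001100 (10xxxxxx ✓), payload 001100.
Byte 3: 0xBF = 10111111 (10xxxxxx ✓), payload 111111.
Byte 4: 0xAA = 10101010 (10xxxxxx ✓), payload 101010.
Concatenate: 100001100111111101010 = 0x10CFEA (21 bits → U+10CFEA).

U+10CFEA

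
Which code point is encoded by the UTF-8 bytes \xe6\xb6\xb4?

U+6DB4

Leading byte 0xE6 = 11100110 matches 1110xxxx → 3-byte sequence.
Byte 1: 0xE6 = 11100110, payload 0110 (4 bits).
Byte 2: 0xB6 = 10110110 (10xxxxxx ✓), payload 110110.
Byte 3: 0xB4 = 10110100 (10xxxxxx ✓), payload 110100.
Concatenate: 0110110110110100 = 0x6DB4 (16 bits → U+6DB4).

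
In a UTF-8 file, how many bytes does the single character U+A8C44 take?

U+A8C44 = 0xA8C44. UTF-8 uses 1 byte below 0x80, 2 below 0x800, 3 below 0x10000, 4 up to 0x10FFFF. 0xA8C44 is in U+10000–U+10FFFF → 4 bytes.

4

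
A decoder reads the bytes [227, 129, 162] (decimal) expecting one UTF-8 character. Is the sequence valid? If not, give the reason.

valid

Leading byte 0xE3 = 11100011 → 3-byte form.
Continuation bytes 0x81=10000001, 0xA2=10100010 all match 10xxxxxx.
Decoded value 0x3062 is ≥ 0x800 (shortest form) and not a surrogate.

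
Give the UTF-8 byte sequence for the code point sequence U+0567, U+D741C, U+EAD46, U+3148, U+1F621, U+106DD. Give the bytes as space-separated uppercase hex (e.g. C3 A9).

U+0567: 2-byte form → D5 A7.
U+D741C: 4-byte form → F3 97 90 9C.
U+EAD46: 4-byte form → F3 AA B5 86.
U+3148: 3-byte form → E3 85 88.
U+1F621: 4-byte form → F0 9F 98 A1.
U+106DD: 4-byte form → F0 90 9B 9D.
Concatenated (21 bytes): D5 A7 F3 97 90 9C F3 AA B5 86 E3 85 88 F0 9F 98 A1 F0 90 9B 9D.

D5 A7 F3 97 90 9C F3 AA B5 86 E3 85 88 F0 9F 98 A1 F0 90 9B 9D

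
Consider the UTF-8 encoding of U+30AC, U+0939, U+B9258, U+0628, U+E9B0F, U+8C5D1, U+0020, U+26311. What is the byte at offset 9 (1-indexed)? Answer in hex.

0x89

1-indexed offset 9 is 0-indexed offset 8.
U+30AC → 3-byte form E3 82 AC at offsets 0–2.
U+0939 → 3-byte form E0 A4 B9 at offsets 3–5.
U+B9258 → 4-byte form F2 B9 89 98 at offsets 6–9.
Offset 8 falls in char 3's range; it's byte 3 of F2 B9 89 98 = 0x89.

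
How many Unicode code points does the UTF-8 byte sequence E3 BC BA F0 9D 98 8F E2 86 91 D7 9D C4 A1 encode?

Byte at offset 0: 0xE3 = 11100011 → 3-byte char (#1). Advance 3.
Byte at offset 3: 0xF0 = 11110000 → 4-byte char (#2). Advance 4.
Byte at offset 7: 0xE2 = 11100010 → 3-byte char (#3). Advance 3.
Byte at offset 10: 0xD7 = 11010111 → 2-byte char (#4). Advance 2.
Byte at offset 12: 0xC4 = 11000100 → 2-byte char (#5). Advance 2.
Reached end at offset 14 after 5 code points.

5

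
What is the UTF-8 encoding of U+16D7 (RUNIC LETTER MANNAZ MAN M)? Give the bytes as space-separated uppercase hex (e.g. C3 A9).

E1 9B 97

U+16D7 = 0x16D7 = 5847 decimal. In range U+0800–U+FFFF → 3-byte form: 1110xxxx 10xxxxxx 10xxxxxx.
Binary (16 bits): 0001011011010111.
Split 4+6+6: 0001 | 011011 | 010111.
Byte 1: 11100001 = 0xE1.
Byte 2: 10011011 = 0x9B.
Byte 3: 10010111 = 0x97.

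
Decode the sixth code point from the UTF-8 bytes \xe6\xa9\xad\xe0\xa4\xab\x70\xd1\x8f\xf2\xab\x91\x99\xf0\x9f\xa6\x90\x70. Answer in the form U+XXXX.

Offset 0: leading byte 0xE6 = 11100110 → 3-byte char #1 = E6 A9 AD.
Offset 3: leading byte 0xE0 = 11100000 → 3-byte char #2 = E0 A4 AB.
Offset 6: leading byte 0x70 = 01110000 → 1-byte char #3 = 70.
Offset 7: leading byte 0xD1 = 11010001 → 2-byte char #4 = D1 8F.
Offset 9: leading byte 0xF2 = 11110010 → 4-byte char #5 = F2 AB 91 99.
Offset 13: leading byte 0xF0 = 11110000 → 4-byte char #6 = F0 9F A6 90.
Leading byte 0xF0 = 11110000 matches 11110xxx → 4-byte sequence.
Byte 1: 0xF0 = 11110000, payload 000 (3 bits).
Byte 2: 0x9F = 10011111 (10xxxxxx ✓), payload 011111.
Byte 3: 0xA6 = 10100110 (10xxxxxx ✓), payload 100110.
Byte 4: 0x90 = 10010000 (10xxxxxx ✓), payload 010000.
Concatenate: 000011111100110010000 = 0x1F990 (21 bits → U+1F990).

U+1F990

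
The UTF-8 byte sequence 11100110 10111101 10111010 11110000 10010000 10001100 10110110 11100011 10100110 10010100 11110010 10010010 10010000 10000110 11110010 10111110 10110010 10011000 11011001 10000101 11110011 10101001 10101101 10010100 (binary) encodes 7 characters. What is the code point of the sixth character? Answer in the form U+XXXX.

Offset 0: leading byte 0xE6 = 11100110 → 3-byte char #1 = E6 BD BA.
Offset 3: leading byte 0xF0 = 11110000 → 4-byte char #2 = F0 90 8C B6.
Offset 7: leading byte 0xE3 = 11100011 → 3-byte char #3 = E3 A6 94.
Offset 10: leading byte 0xF2 = 11110010 → 4-byte char #4 = F2 92 90 86.
Offset 14: leading byte 0xF2 = 11110010 → 4-byte char #5 = F2 BE B2 98.
Offset 18: leading byte 0xD9 = 11011001 → 2-byte char #6 = D9 85.
Leading byte 0xD9 = 11011001 matches 110xxxxx → 2-byte sequence.
Byte 1: 0xD9 = 11011001, payload 11001 (5 bits).
Byte 2: 0x85 = 10000101 (10xxxxxx ✓), payload 000101.
Concatenate: 11001000101 = 0x645 (11 bits → U+0645).

U+0645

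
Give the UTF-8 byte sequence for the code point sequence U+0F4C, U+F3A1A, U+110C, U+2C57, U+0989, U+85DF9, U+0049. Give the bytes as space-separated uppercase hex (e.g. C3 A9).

E0 BD 8C F3 B3 A8 9A E1 84 8C E2 B1 97 E0 A6 89 F2 85 B7 B9 49

U+0F4C: 3-byte form → E0 BD 8C.
U+F3A1A: 4-byte form → F3 B3 A8 9A.
U+110C: 3-byte form → E1 84 8C.
U+2C57: 3-byte form → E2 B1 97.
U+0989: 3-byte form → E0 A6 89.
U+85DF9: 4-byte form → F2 85 B7 B9.
U+0049: 1-byte form → 49.
Concatenated (21 bytes): E0 BD 8C F3 B3 A8 9A E1 84 8C E2 B1 97 E0 A6 89 F2 85 B7 B9 49.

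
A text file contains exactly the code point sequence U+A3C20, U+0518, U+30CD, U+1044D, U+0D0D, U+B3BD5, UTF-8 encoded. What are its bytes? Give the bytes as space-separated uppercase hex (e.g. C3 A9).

F2 A3 B0 A0 D4 98 E3 83 8D F0 90 91 8D E0 B4 8D F2 B3 AF 95

U+A3C20: 4-byte form → F2 A3 B0 A0.
U+0518: 2-byte form → D4 98.
U+30CD: 3-byte form → E3 83 8D.
U+1044D: 4-byte form → F0 90 91 8D.
U+0D0D: 3-byte form → E0 B4 8D.
U+B3BD5: 4-byte form → F2 B3 AF 95.
Concatenated (20 bytes): F2 A3 B0 A0 D4 98 E3 83 8D F0 90 91 8D E0 B4 8D F2 B3 AF 95.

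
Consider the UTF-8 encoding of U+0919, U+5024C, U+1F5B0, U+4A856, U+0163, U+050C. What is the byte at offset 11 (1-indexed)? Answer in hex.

1-indexed offset 11 is 0-indexed offset 10.
U+0919 → 3-byte form E0 A4 99 at offsets 0–2.
U+5024C → 4-byte form F1 90 89 8C at offsets 3–6.
U+1F5B0 → 4-byte form F0 9F 96 B0 at offsets 7–10.
Offset 10 falls in char 3's range; it's byte 4 of F0 9F 96 B0 = 0xB0.

0xB0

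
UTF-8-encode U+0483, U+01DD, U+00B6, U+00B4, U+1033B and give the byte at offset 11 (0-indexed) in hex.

0xBB

U+0483 → 2-byte form D2 83 at offsets 0–1.
U+01DD → 2-byte form C7 9D at offsets 2–3.
U+00B6 → 2-byte form C2 B6 at offsets 4–5.
U+00B4 → 2-byte form C2 B4 at offsets 6–7.
U+1033B → 4-byte form F0 90 8C BB at offsets 8–11.
Offset 11 falls in char 5's range; it's byte 4 of F0 90 8C BB = 0xBB.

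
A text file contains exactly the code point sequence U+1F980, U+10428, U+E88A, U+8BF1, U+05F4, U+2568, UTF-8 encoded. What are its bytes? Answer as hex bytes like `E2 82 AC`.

U+1F980: 4-byte form → F0 9F A6 80.
U+10428: 4-byte form → F0 90 90 A8.
U+E88A: 3-byte form → EE A2 8A.
U+8BF1: 3-byte form → E8 AF B1.
U+05F4: 2-byte form → D7 B4.
U+2568: 3-byte form → E2 95 A8.
Concatenated (19 bytes): F0 9F A6 80 F0 90 90 A8 EE A2 8A E8 AF B1 D7 B4 E2 95 A8.

F0 9F A6 80 F0 90 90 A8 EE A2 8A E8 AF B1 D7 B4 E2 95 A8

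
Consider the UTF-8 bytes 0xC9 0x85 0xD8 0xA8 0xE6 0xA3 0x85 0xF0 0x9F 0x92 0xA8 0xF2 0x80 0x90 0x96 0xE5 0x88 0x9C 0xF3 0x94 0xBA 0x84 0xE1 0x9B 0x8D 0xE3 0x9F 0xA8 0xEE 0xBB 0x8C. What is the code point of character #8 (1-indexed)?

Offset 0: leading byte 0xC9 = 11001001 → 2-byte char #1 = C9 85.
Offset 2: leading byte 0xD8 = 11011000 → 2-byte char #2 = D8 A8.
Offset 4: leading byte 0xE6 = 11100110 → 3-byte char #3 = E6 A3 85.
Offset 7: leading byte 0xF0 = 11110000 → 4-byte char #4 = F0 9F 92 A8.
Offset 11: leading byte 0xF2 = 11110010 → 4-byte char #5 = F2 80 90 96.
Offset 15: leading byte 0xE5 = 11100101 → 3-byte char #6 = E5 88 9C.
Offset 18: leading byte 0xF3 = 11110011 → 4-byte char #7 = F3 94 BA 84.
Offset 22: leading byte 0xE1 = 11100001 → 3-byte char #8 = E1 9B 8D.
Leading byte 0xE1 = 11100001 matches 1110xxxx → 3-byte sequence.
Byte 1: 0xE1 = 11100001, payload 0001 (4 bits).
Byte 2: 0x9B = 10011011 (10xxxxxx ✓), payload 011011.
Byte 3: 0x8D = 10001101 (10xxxxxx ✓), payload 001101.
Concatenate: 0001011011001101 = 0x16CD (16 bits → U+16CD).

U+16CD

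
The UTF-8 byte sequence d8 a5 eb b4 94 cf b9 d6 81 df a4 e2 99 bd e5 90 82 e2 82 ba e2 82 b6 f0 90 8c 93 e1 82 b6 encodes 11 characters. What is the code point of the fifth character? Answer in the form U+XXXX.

U+07E4

Offset 0: leading byte 0xD8 = 11011000 → 2-byte char #1 = D8 A5.
Offset 2: leading byte 0xEB = 11101011 → 3-byte char #2 = EB B4 94.
Offset 5: leading byte 0xCF = 11001111 → 2-byte char #3 = CF B9.
Offset 7: leading byte 0xD6 = 11010110 → 2-byte char #4 = D6 81.
Offset 9: leading byte 0xDF = 11011111 → 2-byte char #5 = DF A4.
Leading byte 0xDF = 11011111 matches 110xxxxx → 2-byte sequence.
Byte 1: 0xDF = 11011111, payload 11111 (5 bits).
Byte 2: 0xA4 = 10100100 (10xxxxxx ✓), payload 100100.
Concatenate: 11111100100 = 0x7E4 (11 bits → U+07E4).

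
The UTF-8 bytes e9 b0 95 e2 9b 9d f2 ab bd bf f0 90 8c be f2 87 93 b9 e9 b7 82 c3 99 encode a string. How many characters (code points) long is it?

Byte at offset 0: 0xE9 = 11101001 → 3-byte char (#1). Advance 3.
Byte at offset 3: 0xE2 = 11100010 → 3-byte char (#2). Advance 3.
Byte at offset 6: 0xF2 = 11110010 → 4-byte char (#3). Advance 4.
Byte at offset 10: 0xF0 = 11110000 → 4-byte char (#4). Advance 4.
Byte at offset 14: 0xF2 = 11110010 → 4-byte char (#5). Advance 4.
Byte at offset 18: 0xE9 = 11101001 → 3-byte char (#6). Advance 3.
Byte at offset 21: 0xC3 = 11000011 → 2-byte char (#7). Advance 2.
Reached end at offset 23 after 7 code points.

7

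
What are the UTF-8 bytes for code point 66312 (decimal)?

F0 90 8C 88

U+10308 = 0x10308 = 66312 decimal. In range U+10000–U+10FFFF → 4-byte form: 11110xxx 10xxxxxx 10xxxxxx 10xxxxxx.
Binary (21 bits): 000010000001100001000.
Split 3+6+6+6: 000 | 010000 | 001100 | 001000.
Byte 1: 11110000 = 0xF0.
Byte 2: 10010000 = 0x90.
Byte 3: 10001100 = 0x8C.
Byte 4: 10001000 = 0x88.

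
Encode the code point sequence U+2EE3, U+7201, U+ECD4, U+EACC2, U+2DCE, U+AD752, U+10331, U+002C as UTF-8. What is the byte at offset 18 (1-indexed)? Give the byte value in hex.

0xAD

1-indexed offset 18 is 0-indexed offset 17.
U+2EE3 → 3-byte form E2 BB A3 at offsets 0–2.
U+7201 → 3-byte form E7 88 81 at offsets 3–5.
U+ECD4 → 3-byte form EE B3 94 at offsets 6–8.
U+EACC2 → 4-byte form F3 AA B3 82 at offsets 9–12.
U+2DCE → 3-byte form E2 B7 8E at offsets 13–15.
U+AD752 → 4-byte form F2 AD 9D 92 at offsets 16–19.
Offset 17 falls in char 6's range; it's byte 2 of F2 AD 9D 92 = 0xAD.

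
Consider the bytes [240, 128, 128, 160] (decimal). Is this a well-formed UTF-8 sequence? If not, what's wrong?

Leading byte 0xF0 = 11110000 → 4-byte form.
Continuation bytes all match 10xxxxxx. Payload decodes to 0x20.
But 0x20 < 0x10000, the minimum for a 4-byte sequence — this is an overlong encoding.

invalid (overlong encoding)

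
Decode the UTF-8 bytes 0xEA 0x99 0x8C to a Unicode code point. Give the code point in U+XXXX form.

Leading byte 0xEA = 11101010 matches 1110xxxx → 3-byte sequence.
Byte 1: 0xEA = 11101010, payload 1010 (4 bits).
Byte 2: 0x99 = 10011001 (10xxxxxx ✓), payload 011001.
Byte 3: 0x8C = 10001100 (10xxxxxx ✓), payload 001100.
Concatenate: 1010011001001100 = 0xA64C (16 bits → U+A64C).

U+A64C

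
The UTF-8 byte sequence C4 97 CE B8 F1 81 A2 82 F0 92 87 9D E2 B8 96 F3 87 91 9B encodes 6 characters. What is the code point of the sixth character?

Offset 0: leading byte 0xC4 = 11000100 → 2-byte char #1 = C4 97.
Offset 2: leading byte 0xCE = 11001110 → 2-byte char #2 = CE B8.
Offset 4: leading byte 0xF1 = 11110001 → 4-byte char #3 = F1 81 A2 82.
Offset 8: leading byte 0xF0 = 11110000 → 4-byte char #4 = F0 92 87 9D.
Offset 12: leading byte 0xE2 = 11100010 → 3-byte char #5 = E2 B8 96.
Offset 15: leading byte 0xF3 = 11110011 → 4-byte char #6 = F3 87 91 9B.
Leading byte 0xF3 = 11110011 matches 11110xxx → 4-byte sequence.
Byte 1: 0xF3 = 11110011, payload 011 (3 bits).
Byte 2: 0x87 = 10000111 (10xxxxxx ✓), payload 000111.
Byte 3: 0x91 = 10010001 (10xxxxxx ✓), payload 010001.
Byte 4: 0x9B = 10011011 (10xxxxxx ✓), payload 011011.
Concatenate: 011000111010001011011 = 0xC745B (21 bits → U+C745B).

U+C745B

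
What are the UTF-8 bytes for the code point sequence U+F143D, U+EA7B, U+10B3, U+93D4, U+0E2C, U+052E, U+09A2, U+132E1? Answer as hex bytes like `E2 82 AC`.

F3 B1 90 BD EE A9 BB E1 82 B3 E9 8F 94 E0 B8 AC D4 AE E0 A6 A2 F0 93 8B A1

U+F143D: 4-byte form → F3 B1 90 BD.
U+EA7B: 3-byte form → EE A9 BB.
U+10B3: 3-byte form → E1 82 B3.
U+93D4: 3-byte form → E9 8F 94.
U+0E2C: 3-byte form → E0 B8 AC.
U+052E: 2-byte form → D4 AE.
U+09A2: 3-byte form → E0 A6 A2.
U+132E1: 4-byte form → F0 93 8B A1.
Concatenated (25 bytes): F3 B1 90 BD EE A9 BB E1 82 B3 E9 8F 94 E0 B8 AC D4 AE E0 A6 A2 F0 93 8B A1.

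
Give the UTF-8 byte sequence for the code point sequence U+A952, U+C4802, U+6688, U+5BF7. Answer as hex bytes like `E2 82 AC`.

U+A952: 3-byte form → EA A5 92.
U+C4802: 4-byte form → F3 84 A0 82.
U+6688: 3-byte form → E6 9A 88.
U+5BF7: 3-byte form → E5 AF B7.
Concatenated (13 bytes): EA A5 92 F3 84 A0 82 E6 9A 88 E5 AF B7.

EA A5 92 F3 84 A0 82 E6 9A 88 E5 AF B7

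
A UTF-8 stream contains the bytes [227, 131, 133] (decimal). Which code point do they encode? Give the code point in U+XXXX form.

Leading byte 0xE3 = 11100011 matches 1110xxxx → 3-byte sequence.
Byte 1: 0xE3 = 11100011, payload 0011 (4 bits).
Byte 2: 0x83 = 10000011 (10xxxxxx ✓), payload 000011.
Byte 3: 0x85 = 10000101 (10xxxxxx ✓), payload 000101.
Concatenate: 0011000011000101 = 0x30C5 (16 bits → U+30C5).

U+30C5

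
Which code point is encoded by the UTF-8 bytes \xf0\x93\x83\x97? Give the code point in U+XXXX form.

Leading byte 0xF0 = 11110000 matches 11110xxx → 4-byte sequence.
Byte 1: 0xF0 = 11110000, payload 000 (3 bits).
Byte 2: 0x93 = 10010011 (10xxxxxx ✓), payload 010011.
Byte 3: 0x83 = 10000011 (10xxxxxx ✓), payload 000011.
Byte 4: 0x97 = 10010111 (10xxxxxx ✓), payload 010111.
Concatenate: 000010011000011010111 = 0x130D7 (21 bits → U+130D7).

U+130D7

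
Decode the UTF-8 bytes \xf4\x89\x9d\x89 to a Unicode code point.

Leading byte 0xF4 = 11110100 matches 11110xxx → 4-byte sequence.
Byte 1: 0xF4 = 11110100, payload 100 (3 bits).
Byte 2: 0x89 = 10001001 (10xxxxxx ✓), payload 001001.
Byte 3: 0x9D = 10011101 (10xxxxxx ✓), payload 011101.
Byte 4: 0x89 = 10001001 (10xxxxxx ✓), payload 001001.
Concatenate: 100001001011101001001 = 0x109749 (21 bits → U+109749).

U+109749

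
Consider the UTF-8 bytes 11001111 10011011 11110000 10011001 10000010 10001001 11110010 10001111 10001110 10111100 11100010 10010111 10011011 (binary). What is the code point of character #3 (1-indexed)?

U+8F3BC

Offset 0: leading byte 0xCF = 11001111 → 2-byte char #1 = CF 9B.
Offset 2: leading byte 0xF0 = 11110000 → 4-byte char #2 = F0 99 82 89.
Offset 6: leading byte 0xF2 = 11110010 → 4-byte char #3 = F2 8F 8E BC.
Leading byte 0xF2 = 11110010 matches 11110xxx → 4-byte sequence.
Byte 1: 0xF2 = 11110010, payload 010 (3 bits).
Byte 2: 0x8F = 10001111 (10xxxxxx ✓), payload 001111.
Byte 3: 0x8E = 10001110 (10xxxxxx ✓), payload 001110.
Byte 4: 0xBC = 10111100 (10xxxxxx ✓), payload 111100.
Concatenate: 010001111001110111100 = 0x8F3BC (21 bits → U+8F3BC).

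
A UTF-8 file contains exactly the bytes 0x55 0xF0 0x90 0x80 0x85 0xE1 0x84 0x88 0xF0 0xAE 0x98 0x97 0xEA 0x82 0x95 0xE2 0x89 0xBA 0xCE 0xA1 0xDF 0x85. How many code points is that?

Byte at offset 0: 0x55 = 01010101 → 1-byte char (#1). Advance 1.
Byte at offset 1: 0xF0 = 11110000 → 4-byte char (#2). Advance 4.
Byte at offset 5: 0xE1 = 11100001 → 3-byte char (#3). Advance 3.
Byte at offset 8: 0xF0 = 11110000 → 4-byte char (#4). Advance 4.
Byte at offset 12: 0xEA = 11101010 → 3-byte char (#5). Advance 3.
Byte at offset 15: 0xE2 = 11100010 → 3-byte char (#6). Advance 3.
Byte at offset 18: 0xCE = 11001110 → 2-byte char (#7). Advance 2.
Byte at offset 20: 0xDF = 11011111 → 2-byte char (#8). Advance 2.
Reached end at offset 22 after 8 code points.

8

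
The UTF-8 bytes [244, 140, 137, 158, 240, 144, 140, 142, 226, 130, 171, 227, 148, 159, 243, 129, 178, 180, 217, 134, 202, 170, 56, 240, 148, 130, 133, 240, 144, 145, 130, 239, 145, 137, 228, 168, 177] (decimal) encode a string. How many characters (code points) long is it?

12

Byte at offset 0: 0xF4 = 11110100 → 4-byte char (#1). Advance 4.
Byte at offset 4: 0xF0 = 11110000 → 4-byte char (#2). Advance 4.
Byte at offset 8: 0xE2 = 11100010 → 3-byte char (#3). Advance 3.
Byte at offset 11: 0xE3 = 11100011 → 3-byte char (#4). Advance 3.
Byte at offset 14: 0xF3 = 11110011 → 4-byte char (#5). Advance 4.
Byte at offset 18: 0xD9 = 11011001 → 2-byte char (#6). Advance 2.
Byte at offset 20: 0xCA = 11001010 → 2-byte char (#7). Advance 2.
Byte at offset 22: 0x38 = 00111000 → 1-byte char (#8). Advance 1.
Byte at offset 23: 0xF0 = 11110000 → 4-byte char (#9). Advance 4.
Byte at offset 27: 0xF0 = 11110000 → 4-byte char (#10). Advance 4.
Byte at offset 31: 0xEF = 11101111 → 3-byte char (#11). Advance 3.
Byte at offset 34: 0xE4 = 11100100 → 3-byte char (#12). Advance 3.
Reached end at offset 37 after 12 code points.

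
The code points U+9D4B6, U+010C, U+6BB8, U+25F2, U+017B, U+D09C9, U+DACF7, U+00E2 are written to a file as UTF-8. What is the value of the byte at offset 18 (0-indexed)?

0xF3

U+9D4B6 → 4-byte form F2 9D 92 B6 at offsets 0–3.
U+010C → 2-byte form C4 8C at offsets 4–5.
U+6BB8 → 3-byte form E6 AE B8 at offsets 6–8.
U+25F2 → 3-byte form E2 97 B2 at offsets 9–11.
U+017B → 2-byte form C5 BB at offsets 12–13.
U+D09C9 → 4-byte form F3 90 A7 89 at offsets 14–17.
U+DACF7 → 4-byte form F3 9A B3 B7 at offsets 18–21.
Offset 18 falls in char 7's range; it's byte 1 of F3 9A B3 B7 = 0xF3.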